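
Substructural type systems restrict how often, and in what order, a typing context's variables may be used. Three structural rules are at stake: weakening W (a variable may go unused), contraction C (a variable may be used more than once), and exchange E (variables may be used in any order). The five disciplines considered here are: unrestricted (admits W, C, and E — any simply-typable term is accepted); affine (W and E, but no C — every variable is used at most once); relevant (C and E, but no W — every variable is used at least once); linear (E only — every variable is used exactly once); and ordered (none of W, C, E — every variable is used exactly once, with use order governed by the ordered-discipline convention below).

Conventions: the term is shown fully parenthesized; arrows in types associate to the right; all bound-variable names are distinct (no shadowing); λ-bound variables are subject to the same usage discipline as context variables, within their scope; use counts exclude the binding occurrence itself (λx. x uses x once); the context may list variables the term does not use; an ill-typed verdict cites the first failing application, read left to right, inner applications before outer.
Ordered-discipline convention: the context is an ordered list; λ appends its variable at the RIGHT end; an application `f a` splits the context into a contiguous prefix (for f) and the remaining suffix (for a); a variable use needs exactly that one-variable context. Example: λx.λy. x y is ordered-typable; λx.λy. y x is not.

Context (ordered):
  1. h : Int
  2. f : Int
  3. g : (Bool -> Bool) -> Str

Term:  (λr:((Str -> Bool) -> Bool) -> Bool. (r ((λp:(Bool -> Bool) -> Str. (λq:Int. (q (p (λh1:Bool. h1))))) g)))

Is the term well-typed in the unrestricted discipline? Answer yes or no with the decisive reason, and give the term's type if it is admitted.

no — not simply typable
counts: h=0; f=0; g=1; r (λ-bound)=1; p (λ-bound)=1; q (λ-bound)=1; h1 (λ-bound)=1
use order (left to right): r, q, p, h1, g
typing: ill-typed: can't apply a value of type Int
all disciplines: ordered ✗; linear ✗; affine ✗; relevant ✗; unrestricted ✗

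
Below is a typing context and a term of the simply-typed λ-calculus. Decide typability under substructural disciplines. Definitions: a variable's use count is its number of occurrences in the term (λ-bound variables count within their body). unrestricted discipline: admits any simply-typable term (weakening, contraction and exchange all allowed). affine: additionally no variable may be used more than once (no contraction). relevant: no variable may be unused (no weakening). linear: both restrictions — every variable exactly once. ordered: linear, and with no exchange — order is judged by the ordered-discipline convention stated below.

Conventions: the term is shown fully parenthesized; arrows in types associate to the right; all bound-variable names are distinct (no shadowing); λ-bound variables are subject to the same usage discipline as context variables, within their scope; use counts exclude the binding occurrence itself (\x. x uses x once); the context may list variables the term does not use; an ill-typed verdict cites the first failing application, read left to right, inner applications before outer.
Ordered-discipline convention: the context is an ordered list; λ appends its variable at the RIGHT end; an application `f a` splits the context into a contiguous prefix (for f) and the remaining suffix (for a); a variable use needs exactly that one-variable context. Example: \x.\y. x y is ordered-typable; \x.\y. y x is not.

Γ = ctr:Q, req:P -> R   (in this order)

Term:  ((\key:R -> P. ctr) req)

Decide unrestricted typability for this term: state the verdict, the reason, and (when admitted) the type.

no — not simply typable
usage: ctr: 1×; req: 1×; key (λ-bound): 0×
use order (left to right): ctr, req
typing: ill-typed: an argument P -> R mismatches the expected R -> P
all disciplines: ordered ✗ · linear ✗ · affine ✗ · relevant ✗ · unrestricted ✗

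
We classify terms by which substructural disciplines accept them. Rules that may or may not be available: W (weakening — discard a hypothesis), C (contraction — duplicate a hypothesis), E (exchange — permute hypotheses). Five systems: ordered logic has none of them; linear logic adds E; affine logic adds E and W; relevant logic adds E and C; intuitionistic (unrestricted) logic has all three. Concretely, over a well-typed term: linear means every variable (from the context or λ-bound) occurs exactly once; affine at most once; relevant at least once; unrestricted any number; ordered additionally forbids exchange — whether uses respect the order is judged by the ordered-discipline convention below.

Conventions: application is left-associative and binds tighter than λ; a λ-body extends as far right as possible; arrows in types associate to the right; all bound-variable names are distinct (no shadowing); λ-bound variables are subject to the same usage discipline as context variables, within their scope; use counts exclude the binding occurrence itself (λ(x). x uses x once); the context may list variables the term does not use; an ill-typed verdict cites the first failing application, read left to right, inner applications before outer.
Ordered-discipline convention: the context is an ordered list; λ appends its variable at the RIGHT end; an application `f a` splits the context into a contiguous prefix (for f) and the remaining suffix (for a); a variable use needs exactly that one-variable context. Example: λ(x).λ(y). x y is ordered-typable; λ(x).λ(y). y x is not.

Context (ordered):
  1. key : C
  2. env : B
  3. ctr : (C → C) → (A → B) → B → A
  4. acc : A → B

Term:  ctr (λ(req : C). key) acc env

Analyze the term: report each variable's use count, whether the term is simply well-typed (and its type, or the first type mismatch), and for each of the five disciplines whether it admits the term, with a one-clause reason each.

usage: key ×1; env ×1; ctr ×1; acc ×1; req (bound) ×0
use order (left to right): ctr, key, acc, env
typing: ✓ — A
ordered ✗ (req left unused)
linear ✗ (req left unused)
affine ✓ (no duplicate uses among key, env, ctr, acc, req)
relevant ✗ (req left unused)
unrestricted ✓ (type-checks (A) and nothing is barred)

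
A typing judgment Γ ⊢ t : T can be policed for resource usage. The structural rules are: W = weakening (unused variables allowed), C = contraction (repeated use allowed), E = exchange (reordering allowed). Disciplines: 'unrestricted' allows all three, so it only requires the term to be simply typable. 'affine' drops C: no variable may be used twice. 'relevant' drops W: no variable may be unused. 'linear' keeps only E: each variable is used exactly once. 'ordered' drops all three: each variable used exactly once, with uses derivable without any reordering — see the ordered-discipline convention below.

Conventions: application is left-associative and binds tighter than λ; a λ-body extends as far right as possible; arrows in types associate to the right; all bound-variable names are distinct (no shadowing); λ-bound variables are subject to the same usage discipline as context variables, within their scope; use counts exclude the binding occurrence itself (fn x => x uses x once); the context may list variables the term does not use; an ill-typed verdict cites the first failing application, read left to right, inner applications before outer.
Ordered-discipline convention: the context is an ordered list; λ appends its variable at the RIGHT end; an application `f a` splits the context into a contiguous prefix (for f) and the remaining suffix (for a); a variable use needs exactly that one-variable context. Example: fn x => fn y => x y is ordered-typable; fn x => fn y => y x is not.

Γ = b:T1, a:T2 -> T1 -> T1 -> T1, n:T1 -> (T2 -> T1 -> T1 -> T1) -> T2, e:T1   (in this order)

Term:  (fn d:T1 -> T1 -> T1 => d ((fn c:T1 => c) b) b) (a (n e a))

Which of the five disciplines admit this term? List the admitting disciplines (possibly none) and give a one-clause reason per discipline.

admitted by: relevant, unrestricted
use counts: b=2, a=2, n=1, e=1, d (bound)=1, c (bound)=1
order of uses: d, c, b, b, a, n, e, a
typing: well-typed at T1
ordered ✗ (uses contraction: b ×2, a ×2)
linear ✗ (uses contraction: b ×2, a ×2)
affine ✗ (uses contraction: b ×2, a ×2)
relevant ✓ (at least one use each (b, a, n, e, d, c))
unrestricted ✓ (simply typable at T1; W, C, E all held)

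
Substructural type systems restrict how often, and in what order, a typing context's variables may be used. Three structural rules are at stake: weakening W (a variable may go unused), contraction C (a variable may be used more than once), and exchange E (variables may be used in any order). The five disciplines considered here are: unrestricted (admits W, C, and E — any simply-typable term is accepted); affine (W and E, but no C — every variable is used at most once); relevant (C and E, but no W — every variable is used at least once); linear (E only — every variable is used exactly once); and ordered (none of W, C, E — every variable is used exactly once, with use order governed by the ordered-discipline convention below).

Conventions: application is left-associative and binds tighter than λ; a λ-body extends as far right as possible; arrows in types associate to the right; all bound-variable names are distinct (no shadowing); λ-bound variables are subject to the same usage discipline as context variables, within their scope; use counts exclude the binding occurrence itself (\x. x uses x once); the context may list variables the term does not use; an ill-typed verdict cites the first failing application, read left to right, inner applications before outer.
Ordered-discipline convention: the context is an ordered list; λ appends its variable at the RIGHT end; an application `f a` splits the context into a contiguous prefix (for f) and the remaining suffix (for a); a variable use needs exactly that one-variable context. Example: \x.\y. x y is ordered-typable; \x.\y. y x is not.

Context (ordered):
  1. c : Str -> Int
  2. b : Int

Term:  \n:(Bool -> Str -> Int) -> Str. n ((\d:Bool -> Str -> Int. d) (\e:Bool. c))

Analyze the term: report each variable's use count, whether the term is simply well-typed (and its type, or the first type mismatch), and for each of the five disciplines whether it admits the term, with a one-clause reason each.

usage: c=1, b=0, n (λ-bound)=1, d (λ-bound)=1, e (λ-bound)=0
uses in reading order: n, d, c
typing: ✓ — ((Bool -> Str -> Int) -> Str) -> Str
ordered: ✗ — unused: b, e — weakening required
linear: ✗ — unused: b, e — weakening required
affine: ✓ — none of c, b, n, d, e used more than once
relevant: ✗ — unused: b, e — weakening required
unrestricted: ✓ — typability at ((Bool -> Str -> Int) -> Str) -> Str is all that's needed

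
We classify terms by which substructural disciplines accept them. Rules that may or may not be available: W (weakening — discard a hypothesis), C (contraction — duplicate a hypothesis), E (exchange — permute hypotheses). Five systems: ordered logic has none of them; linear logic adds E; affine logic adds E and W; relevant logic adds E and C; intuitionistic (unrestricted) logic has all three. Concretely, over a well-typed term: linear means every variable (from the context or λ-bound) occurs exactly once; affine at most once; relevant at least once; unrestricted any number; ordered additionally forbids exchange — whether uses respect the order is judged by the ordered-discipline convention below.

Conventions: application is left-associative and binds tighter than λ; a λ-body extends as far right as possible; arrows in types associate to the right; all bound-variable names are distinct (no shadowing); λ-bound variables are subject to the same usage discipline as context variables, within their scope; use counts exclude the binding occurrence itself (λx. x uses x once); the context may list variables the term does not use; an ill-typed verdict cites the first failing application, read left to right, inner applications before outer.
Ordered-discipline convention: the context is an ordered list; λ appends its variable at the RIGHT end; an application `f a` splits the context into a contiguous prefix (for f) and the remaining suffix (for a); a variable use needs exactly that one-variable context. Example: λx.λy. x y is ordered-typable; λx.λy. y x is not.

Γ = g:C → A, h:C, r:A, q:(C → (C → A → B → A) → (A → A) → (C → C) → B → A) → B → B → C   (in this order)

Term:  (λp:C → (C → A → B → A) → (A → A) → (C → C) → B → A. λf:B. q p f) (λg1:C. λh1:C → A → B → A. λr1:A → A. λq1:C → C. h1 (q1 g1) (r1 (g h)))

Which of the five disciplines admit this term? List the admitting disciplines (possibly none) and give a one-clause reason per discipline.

admitting disciplines: affine, unrestricted
variable uses: g=1; h=1; r=0; q=1; p (λ-bound)=1; f (λ-bound)=1; g1 (λ-bound)=1; h1 (λ-bound)=1; r1 (λ-bound)=1; q1 (λ-bound)=1
use order (left to right): q, p, f, h1, q1, g1, r1, g, h
typing: well-typed at B → B → C
ordered: ✗ — r left unused
linear: ✗ — r left unused
affine: ✓ — none of g, h, r, q, p, f, g1, h1, r1, q1 used more than once
relevant: ✗ — r left unused
unrestricted: ✓ — type-checks (B → B → C) and nothing is barred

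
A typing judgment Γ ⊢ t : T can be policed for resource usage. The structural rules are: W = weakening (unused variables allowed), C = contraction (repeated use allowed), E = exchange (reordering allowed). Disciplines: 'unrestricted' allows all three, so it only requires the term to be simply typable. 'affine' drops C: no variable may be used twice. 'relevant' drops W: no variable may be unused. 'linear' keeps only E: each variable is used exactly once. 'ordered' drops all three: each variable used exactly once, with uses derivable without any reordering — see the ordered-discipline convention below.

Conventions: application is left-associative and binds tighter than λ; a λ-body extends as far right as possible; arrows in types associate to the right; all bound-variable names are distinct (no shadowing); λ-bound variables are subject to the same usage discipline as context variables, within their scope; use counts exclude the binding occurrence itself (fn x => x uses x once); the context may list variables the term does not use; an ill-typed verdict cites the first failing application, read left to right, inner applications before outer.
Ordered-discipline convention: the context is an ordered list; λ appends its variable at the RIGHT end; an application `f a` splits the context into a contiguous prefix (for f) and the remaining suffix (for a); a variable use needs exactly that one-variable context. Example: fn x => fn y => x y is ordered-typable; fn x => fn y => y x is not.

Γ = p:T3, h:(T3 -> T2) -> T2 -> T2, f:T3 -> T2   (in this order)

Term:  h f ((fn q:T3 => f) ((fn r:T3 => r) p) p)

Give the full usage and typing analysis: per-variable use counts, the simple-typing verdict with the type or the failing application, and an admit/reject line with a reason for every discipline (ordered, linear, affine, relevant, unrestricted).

variable uses: p=2, h=1, f=2, q (λ-bound)=0, r (λ-bound)=1
order of uses: h, f, f, r, p, p
typing: the term checks, with type T2
ordered ✗ (p ×2, f ×2 used more than once (contraction); unused: q — weakening required)
linear ✗ (p ×2, f ×2 used more than once (contraction); unused: q — weakening required)
affine ✗ (p ×2, f ×2 used more than once (contraction))
relevant ✗ (unused: q — weakening required)
unrestricted ✓ (typability at T2 is all that's needed)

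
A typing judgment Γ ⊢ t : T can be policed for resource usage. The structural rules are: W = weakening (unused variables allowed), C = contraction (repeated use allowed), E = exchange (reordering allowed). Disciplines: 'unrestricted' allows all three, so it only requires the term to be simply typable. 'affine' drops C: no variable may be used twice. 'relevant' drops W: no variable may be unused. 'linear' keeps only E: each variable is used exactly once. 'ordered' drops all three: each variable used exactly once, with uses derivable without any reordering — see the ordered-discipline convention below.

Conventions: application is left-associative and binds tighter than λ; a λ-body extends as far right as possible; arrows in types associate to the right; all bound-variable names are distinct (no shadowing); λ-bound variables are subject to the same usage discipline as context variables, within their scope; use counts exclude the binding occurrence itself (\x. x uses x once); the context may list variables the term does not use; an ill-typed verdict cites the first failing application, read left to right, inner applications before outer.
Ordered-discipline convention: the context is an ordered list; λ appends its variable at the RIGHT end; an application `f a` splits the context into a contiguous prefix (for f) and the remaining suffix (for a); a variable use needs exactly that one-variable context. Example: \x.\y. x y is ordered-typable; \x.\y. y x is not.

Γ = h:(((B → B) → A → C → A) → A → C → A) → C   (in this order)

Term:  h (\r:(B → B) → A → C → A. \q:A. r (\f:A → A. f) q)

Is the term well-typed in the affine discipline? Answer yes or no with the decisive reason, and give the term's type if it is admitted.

no — not simply typable
counts: h ×1; r (λ-bound) ×1; q (λ-bound) ×1; f (λ-bound) ×1
order of uses: h, r, f, q
typing: ill-typed: a function awaiting B → B gets (A → A) → A → A
per-discipline verdicts: ordered ✗, linear ✗, affine ✗, relevant ✗, unrestricted ✗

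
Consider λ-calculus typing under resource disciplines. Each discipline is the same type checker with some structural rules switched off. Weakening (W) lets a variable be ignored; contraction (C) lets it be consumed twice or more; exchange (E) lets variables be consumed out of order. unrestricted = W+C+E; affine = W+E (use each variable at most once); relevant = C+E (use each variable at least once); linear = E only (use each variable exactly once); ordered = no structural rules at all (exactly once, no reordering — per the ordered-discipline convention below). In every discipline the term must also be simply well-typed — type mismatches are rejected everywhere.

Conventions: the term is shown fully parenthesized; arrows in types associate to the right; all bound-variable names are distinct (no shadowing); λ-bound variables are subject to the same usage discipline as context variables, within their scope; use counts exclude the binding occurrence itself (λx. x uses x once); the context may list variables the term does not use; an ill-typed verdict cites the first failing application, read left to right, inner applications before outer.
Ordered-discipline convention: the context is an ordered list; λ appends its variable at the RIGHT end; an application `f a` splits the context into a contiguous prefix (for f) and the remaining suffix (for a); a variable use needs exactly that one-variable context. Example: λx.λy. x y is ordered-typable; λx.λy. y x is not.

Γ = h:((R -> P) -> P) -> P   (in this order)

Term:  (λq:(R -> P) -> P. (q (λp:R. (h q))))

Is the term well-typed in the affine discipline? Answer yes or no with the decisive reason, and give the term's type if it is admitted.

no — uses contraction: q ×2
counts: h: 1×; q (bound): 2×; p (bound): 0×
uses in reading order: q, h, q
typing: the term checks, with type ((R -> P) -> P) -> P
summary: ordered ✗, linear ✗, affine ✗, relevant ✗, unrestricted ✓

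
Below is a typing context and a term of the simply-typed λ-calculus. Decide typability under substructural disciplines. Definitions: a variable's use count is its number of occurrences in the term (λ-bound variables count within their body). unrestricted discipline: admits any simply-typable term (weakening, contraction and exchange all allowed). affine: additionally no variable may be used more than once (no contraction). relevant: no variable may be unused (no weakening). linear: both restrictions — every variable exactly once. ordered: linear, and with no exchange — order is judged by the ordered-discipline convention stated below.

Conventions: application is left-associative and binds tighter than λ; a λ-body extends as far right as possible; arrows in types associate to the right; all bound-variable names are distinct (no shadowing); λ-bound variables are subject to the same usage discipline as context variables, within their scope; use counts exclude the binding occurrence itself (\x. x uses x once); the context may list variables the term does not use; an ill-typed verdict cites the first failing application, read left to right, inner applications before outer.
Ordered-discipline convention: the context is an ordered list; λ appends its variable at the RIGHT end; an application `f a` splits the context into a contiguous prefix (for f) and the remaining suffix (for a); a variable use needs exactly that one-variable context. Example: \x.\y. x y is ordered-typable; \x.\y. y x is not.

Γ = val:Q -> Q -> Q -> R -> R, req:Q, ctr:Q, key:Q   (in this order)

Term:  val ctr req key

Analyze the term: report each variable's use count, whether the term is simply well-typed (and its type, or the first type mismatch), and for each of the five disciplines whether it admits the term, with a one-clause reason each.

counts: val ×1; req ×1; ctr ×1; key ×1
order of uses: val, ctr, req, key
typing: ✓ — R -> R
ordered: ✗, no ordered split (uses run val, ctr, req, key)
linear: ✓, single use per variable (val, req, ctr, key)
affine: ✓, no duplicate uses among val, req, ctr, key
relevant: ✓, at least one use each (val, req, ctr, key)
unrestricted: ✓, typability at R -> R is all that's needed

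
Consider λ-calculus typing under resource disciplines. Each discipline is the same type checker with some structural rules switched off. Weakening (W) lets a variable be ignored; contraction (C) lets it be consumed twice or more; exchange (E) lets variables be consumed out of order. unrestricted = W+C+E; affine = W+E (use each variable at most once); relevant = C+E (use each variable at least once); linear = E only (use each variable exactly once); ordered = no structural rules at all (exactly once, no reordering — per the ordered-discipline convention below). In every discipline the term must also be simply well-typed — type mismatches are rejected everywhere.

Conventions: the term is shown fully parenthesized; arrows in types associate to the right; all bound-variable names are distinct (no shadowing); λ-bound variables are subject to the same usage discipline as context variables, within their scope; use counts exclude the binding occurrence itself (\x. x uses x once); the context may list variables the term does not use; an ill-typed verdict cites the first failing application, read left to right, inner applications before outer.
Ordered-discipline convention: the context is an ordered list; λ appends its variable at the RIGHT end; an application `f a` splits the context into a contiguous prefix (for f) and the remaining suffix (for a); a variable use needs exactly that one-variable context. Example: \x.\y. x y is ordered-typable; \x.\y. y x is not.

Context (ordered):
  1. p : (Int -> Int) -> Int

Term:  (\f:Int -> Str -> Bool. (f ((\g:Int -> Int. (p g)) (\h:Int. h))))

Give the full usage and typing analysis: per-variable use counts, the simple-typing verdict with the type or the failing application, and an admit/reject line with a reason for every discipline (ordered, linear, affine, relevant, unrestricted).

counts: p: 1; f (bound): 1; g (bound): 1; h (bound): 1
uses in reading order: f, p, g, h
typing: the term checks, with type (Int -> Str -> Bool) -> Str -> Bool
ordered ✗ (needs exchange: uses follow f, p, g, h)
linear ✓ (exactly-once usage across p, f, g, h)
affine ✓ (no duplicate uses among p, f, g, h)
relevant ✓ (at least one use each (p, f, g, h))
unrestricted ✓ (simply typable at (Int -> Str -> Bool) -> Str -> Bool; W, C, E all held)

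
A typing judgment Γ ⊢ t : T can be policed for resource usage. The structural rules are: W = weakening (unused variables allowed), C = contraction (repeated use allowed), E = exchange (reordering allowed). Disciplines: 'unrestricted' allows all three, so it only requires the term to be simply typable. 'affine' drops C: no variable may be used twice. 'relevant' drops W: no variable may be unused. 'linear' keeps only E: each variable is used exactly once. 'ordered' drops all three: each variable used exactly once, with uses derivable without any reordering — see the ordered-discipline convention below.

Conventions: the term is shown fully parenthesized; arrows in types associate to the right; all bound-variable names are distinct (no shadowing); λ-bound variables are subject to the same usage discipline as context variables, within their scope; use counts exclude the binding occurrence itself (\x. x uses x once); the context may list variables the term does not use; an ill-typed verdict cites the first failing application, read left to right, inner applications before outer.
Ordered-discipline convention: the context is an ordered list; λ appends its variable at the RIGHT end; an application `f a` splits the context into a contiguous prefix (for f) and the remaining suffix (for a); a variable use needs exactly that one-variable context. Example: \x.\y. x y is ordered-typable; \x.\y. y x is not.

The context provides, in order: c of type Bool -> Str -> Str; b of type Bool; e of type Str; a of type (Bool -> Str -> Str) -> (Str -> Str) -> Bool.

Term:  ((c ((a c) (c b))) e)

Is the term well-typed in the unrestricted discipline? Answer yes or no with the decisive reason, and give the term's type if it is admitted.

yes — typability at Str is all that's needed; term : Str
variable uses: c: 3, b: 1, e: 1, a: 1
left-to-right use order: c, a, c, c, b, e
typing: the term checks, with type Str
all disciplines: ordered ✗ · linear ✗ · affine ✗ · relevant ✓ · unrestricted ✓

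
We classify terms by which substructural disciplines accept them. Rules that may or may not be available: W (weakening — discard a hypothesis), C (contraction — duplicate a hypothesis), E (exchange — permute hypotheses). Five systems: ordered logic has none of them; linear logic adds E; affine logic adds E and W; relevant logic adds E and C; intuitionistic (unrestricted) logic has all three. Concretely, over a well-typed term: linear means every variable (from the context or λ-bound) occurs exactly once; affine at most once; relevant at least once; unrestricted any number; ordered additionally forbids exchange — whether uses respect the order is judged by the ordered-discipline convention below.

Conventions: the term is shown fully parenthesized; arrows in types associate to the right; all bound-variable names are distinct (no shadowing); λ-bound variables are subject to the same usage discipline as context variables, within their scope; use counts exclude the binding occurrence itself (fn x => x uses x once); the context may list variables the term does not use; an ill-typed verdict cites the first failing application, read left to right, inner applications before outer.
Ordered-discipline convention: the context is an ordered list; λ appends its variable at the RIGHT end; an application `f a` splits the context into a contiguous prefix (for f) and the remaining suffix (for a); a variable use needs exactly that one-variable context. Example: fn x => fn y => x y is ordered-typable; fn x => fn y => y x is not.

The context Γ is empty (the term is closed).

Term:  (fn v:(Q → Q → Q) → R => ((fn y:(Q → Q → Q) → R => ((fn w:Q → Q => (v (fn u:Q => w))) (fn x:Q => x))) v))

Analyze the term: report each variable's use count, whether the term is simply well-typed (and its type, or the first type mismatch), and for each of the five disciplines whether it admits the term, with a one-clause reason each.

variable uses: v [bound]: 2×, y [bound]: 0×, w [bound]: 1×, u [bound]: 0×, x [bound]: 1×
left-to-right use order: v, w, x, v
typing: ✓ — ((Q → Q → Q) → R) → R
ordered: ✗ — v ×2 used more than once (contraction); unused: y, u — weakening required
linear: ✗ — v ×2 used more than once (contraction); unused: y, u — weakening required
affine: ✗ — v ×2 used more than once (contraction)
relevant: ✗ — unused: y, u — weakening required
unrestricted: ✓ — typability at ((Q → Q → Q) → R) → R is all that's needed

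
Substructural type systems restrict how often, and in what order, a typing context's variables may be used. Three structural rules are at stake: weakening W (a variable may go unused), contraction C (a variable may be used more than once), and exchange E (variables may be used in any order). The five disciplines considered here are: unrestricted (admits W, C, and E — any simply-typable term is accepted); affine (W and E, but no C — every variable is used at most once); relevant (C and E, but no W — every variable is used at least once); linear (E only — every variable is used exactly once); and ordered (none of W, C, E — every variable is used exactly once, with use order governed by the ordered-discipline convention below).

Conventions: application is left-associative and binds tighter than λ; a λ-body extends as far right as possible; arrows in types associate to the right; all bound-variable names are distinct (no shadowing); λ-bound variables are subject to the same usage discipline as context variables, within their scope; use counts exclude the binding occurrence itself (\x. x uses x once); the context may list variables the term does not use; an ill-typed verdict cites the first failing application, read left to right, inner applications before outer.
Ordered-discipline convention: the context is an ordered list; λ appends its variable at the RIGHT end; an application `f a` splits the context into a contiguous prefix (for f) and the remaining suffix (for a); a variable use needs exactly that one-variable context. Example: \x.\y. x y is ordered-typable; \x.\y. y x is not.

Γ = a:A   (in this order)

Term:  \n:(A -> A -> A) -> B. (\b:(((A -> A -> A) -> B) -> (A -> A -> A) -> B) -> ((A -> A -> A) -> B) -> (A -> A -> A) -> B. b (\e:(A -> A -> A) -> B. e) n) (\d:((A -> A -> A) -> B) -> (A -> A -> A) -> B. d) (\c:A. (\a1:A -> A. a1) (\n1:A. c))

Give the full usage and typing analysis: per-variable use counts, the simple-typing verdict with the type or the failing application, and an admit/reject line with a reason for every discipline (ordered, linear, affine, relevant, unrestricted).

variable uses: a: 0×, n (λ-bound): 1×, b (λ-bound): 1×, e (λ-bound): 1×, d (λ-bound): 1×, c (λ-bound): 1×, a1 (λ-bound): 1×, n1 (λ-bound): 0×
uses in reading order: b, e, n, d, a1, c
typing: ✓ — ((A -> A -> A) -> B) -> B
ordered ✗ (unused: a, n1 — weakening required)
linear ✗ (unused: a, n1 — weakening required)
affine ✓ (no duplicate uses among a, n, b, e, d, c, a1, n1)
relevant ✗ (unused: a, n1 — weakening required)
unrestricted ✓ (well-typed at ((A -> A -> A) -> B) -> B; no restrictions here)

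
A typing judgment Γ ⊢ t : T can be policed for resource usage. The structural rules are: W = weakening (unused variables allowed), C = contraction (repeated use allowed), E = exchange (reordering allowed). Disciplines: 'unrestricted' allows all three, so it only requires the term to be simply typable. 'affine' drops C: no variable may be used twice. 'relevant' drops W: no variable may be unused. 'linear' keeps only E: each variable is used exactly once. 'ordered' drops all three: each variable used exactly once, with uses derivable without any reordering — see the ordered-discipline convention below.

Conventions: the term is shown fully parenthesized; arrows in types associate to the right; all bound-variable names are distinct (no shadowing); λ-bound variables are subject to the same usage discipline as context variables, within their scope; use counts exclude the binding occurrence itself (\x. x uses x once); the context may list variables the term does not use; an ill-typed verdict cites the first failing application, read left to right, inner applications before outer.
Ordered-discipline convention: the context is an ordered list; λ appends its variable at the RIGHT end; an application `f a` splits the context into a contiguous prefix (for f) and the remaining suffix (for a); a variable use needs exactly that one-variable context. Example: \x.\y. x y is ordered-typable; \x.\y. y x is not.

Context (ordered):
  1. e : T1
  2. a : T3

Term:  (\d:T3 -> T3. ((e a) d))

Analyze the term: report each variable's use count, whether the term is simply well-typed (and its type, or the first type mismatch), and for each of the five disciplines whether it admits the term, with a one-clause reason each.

use counts: e: 1×; a: 1×; d (λ-bound): 1×
left-to-right use order: e, a, d
typing: ill-typed: non-arrow in function slot: T1
ordered: ✗ — the type mismatch rejects it
linear: ✗ — not simply typable
affine: ✗ — fails simple typing
relevant: ✗ — a type mismatch blocks all five
unrestricted: ✗ — the type mismatch rejects it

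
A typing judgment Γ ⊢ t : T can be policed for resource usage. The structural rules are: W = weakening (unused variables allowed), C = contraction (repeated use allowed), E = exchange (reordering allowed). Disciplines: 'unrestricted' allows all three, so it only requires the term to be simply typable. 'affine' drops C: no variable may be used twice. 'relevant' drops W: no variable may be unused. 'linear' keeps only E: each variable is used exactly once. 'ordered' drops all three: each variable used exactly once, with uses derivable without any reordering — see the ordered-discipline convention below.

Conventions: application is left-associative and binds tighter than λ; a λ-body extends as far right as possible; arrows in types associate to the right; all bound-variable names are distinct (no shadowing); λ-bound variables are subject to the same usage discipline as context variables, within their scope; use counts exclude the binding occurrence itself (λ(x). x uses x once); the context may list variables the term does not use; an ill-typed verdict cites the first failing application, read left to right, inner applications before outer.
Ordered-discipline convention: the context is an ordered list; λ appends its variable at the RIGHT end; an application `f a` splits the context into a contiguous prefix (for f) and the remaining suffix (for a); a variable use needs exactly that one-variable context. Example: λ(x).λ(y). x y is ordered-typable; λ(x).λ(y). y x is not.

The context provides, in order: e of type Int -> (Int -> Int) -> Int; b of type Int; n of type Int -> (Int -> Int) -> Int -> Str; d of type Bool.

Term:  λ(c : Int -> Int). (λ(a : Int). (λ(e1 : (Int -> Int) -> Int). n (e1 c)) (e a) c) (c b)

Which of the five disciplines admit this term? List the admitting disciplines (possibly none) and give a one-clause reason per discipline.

accepted by: unrestricted
usage: e: 1; b: 1; n: 1; d: 0; c (λ-bound): 3; a (λ-bound): 1; e1 (λ-bound): 1
uses in reading order: n, e1, c, e, a, c, c, b
typing: well-typed — term : (Int -> Int) -> Int -> Str
ordered: ✗, c ×3 used more than once (contraction); d left unused
linear: ✗, c ×3 used more than once (contraction); d left unused
affine: ✗, c ×3 used more than once (contraction)
relevant: ✗, d left unused
unrestricted: ✓, typability at (Int -> Int) -> Int -> Str is all that's needed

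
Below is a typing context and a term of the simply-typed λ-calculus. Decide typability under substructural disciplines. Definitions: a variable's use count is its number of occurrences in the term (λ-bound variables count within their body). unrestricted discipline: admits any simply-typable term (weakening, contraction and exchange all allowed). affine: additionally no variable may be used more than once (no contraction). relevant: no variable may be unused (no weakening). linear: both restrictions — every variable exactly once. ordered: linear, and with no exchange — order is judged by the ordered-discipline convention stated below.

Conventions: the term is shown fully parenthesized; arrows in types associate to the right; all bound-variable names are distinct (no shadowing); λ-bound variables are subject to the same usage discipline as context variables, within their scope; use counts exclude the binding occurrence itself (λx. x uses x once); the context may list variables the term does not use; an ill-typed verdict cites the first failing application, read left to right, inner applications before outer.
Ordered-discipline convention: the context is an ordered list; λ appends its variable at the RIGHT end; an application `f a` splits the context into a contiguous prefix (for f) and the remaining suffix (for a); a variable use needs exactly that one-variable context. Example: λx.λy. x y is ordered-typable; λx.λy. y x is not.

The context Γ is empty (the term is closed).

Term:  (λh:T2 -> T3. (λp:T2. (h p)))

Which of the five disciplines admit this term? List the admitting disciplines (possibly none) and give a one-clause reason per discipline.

admitting disciplines: ordered, linear, affine, relevant, unrestricted
use counts: h (bound): 1; p (bound): 1
uses in reading order: h, p
typing: well-typed — term : (T2 -> T3) -> T2 -> T3
ordered: ✓ — one use each (h, p); ordered split holds
linear: ✓ — single use per variable (h, p)
affine: ✓ — at most one use each (h, p)
relevant: ✓ — at least one use each (h, p)
unrestricted: ✓ — well-typed at (T2 -> T3) -> T2 -> T3; no restrictions here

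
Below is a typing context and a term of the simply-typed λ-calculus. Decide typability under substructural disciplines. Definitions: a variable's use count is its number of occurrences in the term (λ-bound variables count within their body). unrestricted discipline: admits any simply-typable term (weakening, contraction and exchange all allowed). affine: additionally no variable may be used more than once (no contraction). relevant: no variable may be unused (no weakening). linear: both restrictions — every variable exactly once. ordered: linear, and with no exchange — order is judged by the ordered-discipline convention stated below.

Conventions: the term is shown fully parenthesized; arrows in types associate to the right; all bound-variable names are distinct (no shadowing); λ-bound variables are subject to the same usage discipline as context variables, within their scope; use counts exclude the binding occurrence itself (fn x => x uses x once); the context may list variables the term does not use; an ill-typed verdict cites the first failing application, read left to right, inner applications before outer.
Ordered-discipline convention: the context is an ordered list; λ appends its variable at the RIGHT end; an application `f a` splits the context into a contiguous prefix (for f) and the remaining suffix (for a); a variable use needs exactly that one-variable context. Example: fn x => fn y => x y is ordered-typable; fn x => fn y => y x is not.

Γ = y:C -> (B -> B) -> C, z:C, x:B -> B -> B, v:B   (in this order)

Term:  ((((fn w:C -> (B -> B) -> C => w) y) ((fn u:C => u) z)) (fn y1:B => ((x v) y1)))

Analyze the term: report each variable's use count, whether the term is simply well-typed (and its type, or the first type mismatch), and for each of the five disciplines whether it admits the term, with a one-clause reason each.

counts: y ×1, z ×1, x ×1, v ×1, w (bound) ×1, u (bound) ×1, y1 (bound) ×1
order of uses: w, y, u, z, x, v, y1
typing: well-typed at C
ordered: ✓ — y, z, x, v, w, u, y1: once each, no exchange needed
linear: ✓ — exactly-once usage across y, z, x, v, w, u, y1
affine: ✓ — y, z, x, v, w, u, y1: no repeats, contraction unneeded
relevant: ✓ — y, z, x, v, w, u, y1: all used, weakening unneeded
unrestricted: ✓ — well-typed at C; no restrictions here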